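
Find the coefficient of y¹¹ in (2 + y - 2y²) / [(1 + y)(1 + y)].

The denominator gives the recurrence a_n = −2a_(n−1) − a_(n−2) for n ≥ 3; the numerator fixes a_0 = 2, a_1 = -3, a_2 = 2.
Iterating: 2, -3, 2, -1, 0, 1, -2, 3, -4, 5, -6, 7, so a_11 = 7.

7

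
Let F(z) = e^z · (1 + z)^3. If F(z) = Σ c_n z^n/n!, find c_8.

529

The EGF product rule gives c_8 = Σ_{k_1+k_2=8} C(8; k_1,k_2) · ∏ g_i(k_i), where e^z gives (1)^k; (1+z)^3 gives the falling factorial (3)_k.
g_1(k) for k = 0…8: 1, 1, 1, 1, 1, 1, 1, 1, 1.
g_2(k) for k = 0…8: 1, 3, 6, 6, 0, 0, 0, 0, 0.
c_8 = Σ_k C(8,k)·g_1(k)·g_2(8−k) = 56·1·6 + 28·1·6 + 8·1·3 + 1·1·1 = 336 + 168 + 24 + 1 = 529.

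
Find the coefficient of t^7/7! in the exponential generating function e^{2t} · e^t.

2187

The EGF product rule gives c_7 = Σ_{k_1+k_2=7} C(7; k_1,k_2) · ∏ g_i(k_i), where e^{2t} gives (2)^k; e^t gives (1)^k.
g_1(k) for k = 0…7: 1, 2, 4, 8, 16, 32, 64, 128.
g_2(k) for k = 0…7: 1, 1, 1, 1, 1, 1, 1, 1.
c_7 = Σ_k C(7,k)·g_1(k)·g_2(7−k) = 1·1·1 + 7·2·1 + 21·4·1 + 35·8·1 + 35·16·1 + 21·32·1 + 7·64·1 + 1·128·1 = 1 + 14 + 84 + 280 + 560 + 672 + 448 + 128 = 2187.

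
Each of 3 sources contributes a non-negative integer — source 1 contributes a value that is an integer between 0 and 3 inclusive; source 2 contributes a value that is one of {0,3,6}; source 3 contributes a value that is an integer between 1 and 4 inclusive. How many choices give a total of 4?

The generating function for the choices is (1 + t + t^2 + t^3)·(1 + t^3 + t^6)·(t + t^2 + t^3 + t^4); the count is [t^4].
(1 + t + t^2 + t^3) has coefficients 1,1,1,1 for degrees 0…3.
(1 + t^3 + t^6) has coefficients 1,0,0,1,0 for degrees 0…4.
Finally multiplying by (t + t^2 + t^3 + t^4), the product of all factors after the first has coefficients 0,1,1,1,2 for degrees 0…4.
[t^4] = 1·2 + 1·1 + 1·1 + 1·1 = 5.

5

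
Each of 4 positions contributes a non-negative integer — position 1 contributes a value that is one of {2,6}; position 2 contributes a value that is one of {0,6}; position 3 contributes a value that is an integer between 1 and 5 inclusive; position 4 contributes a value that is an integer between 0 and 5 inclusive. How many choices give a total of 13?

10

The generating function for the choices is (y^2 + y^6)·(1 + y^6)·(y + y^2 + y^3 + y^4 + y^5)·(1 + y + y^2 + y^3 + y^4 + y^5); the count is [y^13].
(y^2 + y^6) has coefficients 0,0,1,0,0,0,1 for degrees 0…6.
(1 + y^6) has coefficients 1,0,0,0,0,0,1,0,0,0,0,0,0,0 for degrees 0…13.
Multiplying by (y + y^2 + y^3 + y^4 + y^5) gives running coefficients 0,1,1,1,1,1,0,1,1,1,1,1,0,0 for degrees 0…13.
Finally multiplying by (1 + y + y^2 + y^3 + y^4 + y^5), the product of all factors after the first has coefficients 0,1,2,3,4,5,5,5,5,5,5,5,5,4 for degrees 0…13.
[y^13] = 1·5 + 1·5 = 10.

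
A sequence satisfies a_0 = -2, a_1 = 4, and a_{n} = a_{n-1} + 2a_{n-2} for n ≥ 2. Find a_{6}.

40

The ordinary generating function has denominator 1 - t - 2t^2.
Iterating the recurrence: a_0,…,a_{6} = -2, 4, 0, 8, 8, 24, 40.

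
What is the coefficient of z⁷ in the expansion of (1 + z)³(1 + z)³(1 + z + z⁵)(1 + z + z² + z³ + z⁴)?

121

(1 + z)³ has coefficients 1,3,3,1 for degrees 0…3.
(1 + z)³ has coefficients 1,3,3,1,0,0,0,0 for degrees 0…7.
Multiplying by (1 + z + z⁵) gives running coefficients 1,4,6,4,1,1,3,3 for degrees 0…7.
Finally multiplying by (1 + z + z² + z³ + z⁴), the product of all factors after the first has coefficients 1,5,11,15,16,16,15,12 for degrees 0…7.
[z⁷] = 1·12 + 3·15 + 3·16 + 1·16 = 121.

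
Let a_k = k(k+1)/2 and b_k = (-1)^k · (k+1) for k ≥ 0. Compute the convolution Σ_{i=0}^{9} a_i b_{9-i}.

Write out a_i and b_{9-i} for i = 0,…,9 and sum the products.
Σ = 0·(-10) + 1·9 + 3·(-8) + 6·7 + 10·(-6) + 15·5 + 21·(-4) + 28·3 + 36·(-2) + 45·1 = 15.

15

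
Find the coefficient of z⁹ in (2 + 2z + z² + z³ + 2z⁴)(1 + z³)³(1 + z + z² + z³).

(2 + 2z + z² + z³ + 2z⁴) has coefficients 2,2,1,1,2 for degrees 0…4.
(1 + z³)³ has coefficients 1,0,0,3,0,0,3,0,0,1 for degrees 0…9.
Finally multiplying by (1 + z + z² + z³), the product of all factors after the first has coefficients 1,1,1,4,3,3,6,3,3,4 for degrees 0…9.
[z⁹] = 2·4 + 2·3 + 1·3 + 1·6 + 2·3 = 29.

29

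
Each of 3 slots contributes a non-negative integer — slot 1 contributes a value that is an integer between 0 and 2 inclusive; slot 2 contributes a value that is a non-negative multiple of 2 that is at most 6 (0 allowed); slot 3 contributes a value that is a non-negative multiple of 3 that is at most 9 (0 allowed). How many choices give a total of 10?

4

The generating function for the choices is (1 + z + z^2)·(1 + z^2 + z^4 + z^6)·(1 + z^3 + z^6 + z^9); the count is [z^10].
(1 + z + z^2) has coefficients 1,1,1 for degrees 0…2.
(1 + z^2 + z^4 + z^6) has coefficients 1,0,1,0,1,0,1,0,0,0,0 for degrees 0…10.
Finally multiplying by (1 + z^3 + z^6 + z^9), the product of all factors after the first has coefficients 1,0,1,1,1,1,2,1,1,2,1 for degrees 0…10.
[z^10] = 1·1 + 1·2 + 1·1 = 4.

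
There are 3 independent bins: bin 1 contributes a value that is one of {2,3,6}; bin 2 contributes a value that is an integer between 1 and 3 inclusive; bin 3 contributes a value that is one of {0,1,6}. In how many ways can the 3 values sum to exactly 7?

The generating function for the choices is (z² + z³ + z⁶)·(z + z² + z³)·(1 + z + z⁶); the count is [z⁷].
(z² + z³ + z⁶) has coefficients 0,0,1,1,0,0,1 for degrees 0…6.
(z + z² + z³) has coefficients 0,1,1,1,0,0,0,0 for degrees 0…7.
Finally multiplying by (1 + z + z⁶), the product of all factors after the first has coefficients 0,1,2,2,1,0,0,1 for degrees 0…7.
[z⁷] = 1·0 + 1·1 + 1·1 = 2.

2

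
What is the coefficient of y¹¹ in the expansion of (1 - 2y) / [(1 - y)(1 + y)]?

-2

Partial fractions give a closed form: a_n = (-1/2)·1^n + (3/2)·(-1)^n.
At n = 11: a_11 = -2.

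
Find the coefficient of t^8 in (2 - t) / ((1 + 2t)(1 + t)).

Partial fractions give a closed form: a_n = (5)·(-2)^n + (-3)·(-1)^n.
At n = 8: a_8 = 1277.

1277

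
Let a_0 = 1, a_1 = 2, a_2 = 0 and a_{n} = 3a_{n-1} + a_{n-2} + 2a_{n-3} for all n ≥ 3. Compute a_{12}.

The ordinary generating function has denominator 1 - 3z - z^2 - 2z^3.
Iterating the recurrence: a_0,…,a_{12} = 1, 2, 0, 4, 16, 52, 180, 624, 2156, 7452, 25760, 89044, 307796.

307796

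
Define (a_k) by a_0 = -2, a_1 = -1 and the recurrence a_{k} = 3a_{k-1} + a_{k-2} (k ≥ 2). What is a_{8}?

The ordinary generating function has denominator 1 - 3y - y^2.
Iterating the recurrence: a_0,…,a_{8} = -2, -1, -5, -16, -53, -175, -578, -1909, -6305.

-6305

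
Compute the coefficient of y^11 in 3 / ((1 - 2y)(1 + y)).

4095

The denominator gives the recurrence a_n = a_(n−1) + 2a_(n−2) for n ≥ 2; the numerator fixes a_0 = 3, a_1 = 3.
Iterating: 3, 3, 9, 15, 33, 63, 129, 255, 513, 1023, 2049, 4095, so a_11 = 4095.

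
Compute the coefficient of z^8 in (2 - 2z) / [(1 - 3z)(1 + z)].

Partial fractions give a closed form: a_n = (1)·3^n + (1)·(-1)^n.
At n = 8: a_8 = 6562.

6562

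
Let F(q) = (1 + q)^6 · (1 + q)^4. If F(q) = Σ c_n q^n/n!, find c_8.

1814400

The EGF product rule gives c_8 = Σ_{k_1+k_2=8} C(8; k_1,k_2) · ∏ g_i(k_i), where (1+q)^6 gives the falling factorial (6)_k; (1+q)^4 gives the falling factorial (4)_k.
g_1(k) for k = 0…8: 1, 6, 30, 120, 360, 720, 720, 0, 0.
g_2(k) for k = 0…8: 1, 4, 12, 24, 24, 0, 0, 0, 0.
c_8 = Σ_k C(8,k)·g_1(k)·g_2(8−k) = 70·360·24 + 56·720·24 + 28·720·12 = 604800 + 967680 + 241920 = 1814400.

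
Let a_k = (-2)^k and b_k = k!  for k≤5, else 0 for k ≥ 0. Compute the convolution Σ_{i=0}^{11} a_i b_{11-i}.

4096

Write out a_i and b_{11-i} for i = 0,…,11 and sum the products.
Σ = 1·0 − 2·0 + 4·0 − 8·0 + 16·0 − 32·0 + 64·120 − 128·24 + 256·6 − 512·2 + 1024·1 − 2048·1 = 4096.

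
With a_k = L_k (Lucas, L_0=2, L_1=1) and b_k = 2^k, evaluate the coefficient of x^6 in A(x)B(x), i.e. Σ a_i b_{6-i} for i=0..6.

This is [x^6] in the product of the two ordinary generating functions.
Σ = 2·64 + 1·32 + 3·16 + 4·8 + 7·4 + 11·2 + 18·1 = 308.

308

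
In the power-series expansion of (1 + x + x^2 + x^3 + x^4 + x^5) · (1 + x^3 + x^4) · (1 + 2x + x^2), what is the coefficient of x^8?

(1 + x + x^2 + x^3 + x^4 + x^5) has coefficients 1,1,1,1,1,1 for degrees 0…5.
(1 + x^3 + x^4) has coefficients 1,0,0,1,1,0,0,0,0 for degrees 0…8.
Finally multiplying by (1 + 2x + x^2), the product of all factors after the first has coefficients 1,2,1,1,3,3,1,0,0 for degrees 0…8.
[x^8] = 1·0 + 1·0 + 1·1 + 1·3 + 1·3 + 1·1 = 8.

8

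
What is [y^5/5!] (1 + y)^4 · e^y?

The EGF product rule gives c_5 = Σ_{k_1+k_2=5} C(5; k_1,k_2) · ∏ g_i(k_i), where (1+y)^4 gives the falling factorial (4)_k; e^y gives (1)^k.
g_1(k) for k = 0…5: 1, 4, 12, 24, 24, 0.
g_2(k) for k = 0…5: 1, 1, 1, 1, 1, 1.
c_5 = Σ_k C(5,k)·g_1(k)·g_2(5−k) = 1·1·1 + 5·4·1 + 10·12·1 + 10·24·1 + 5·24·1 = 1 + 20 + 120 + 240 + 120 = 501.

501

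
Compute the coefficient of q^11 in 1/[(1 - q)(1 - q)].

12

The denominator gives the recurrence a_n = 2a_(n−1) − a_(n−2) for n ≥ 2; the numerator fixes a_0 = 1, a_1 = 2.
Iterating: 1, 2, 3, 4, 5, 6, 7, 8, 9, 10, 11, 12, so a_11 = 12.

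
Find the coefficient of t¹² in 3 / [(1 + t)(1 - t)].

3

Partial fractions give a closed form: a_n = (3/2)·(-1)^n + (3/2)·1^n.
At n = 12: a_12 = 3.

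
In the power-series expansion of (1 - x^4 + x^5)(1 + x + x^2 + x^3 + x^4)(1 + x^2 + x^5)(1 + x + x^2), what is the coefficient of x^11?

(1 - x^4 + x^5) has coefficients 1,0,0,0,-1,1 for degrees 0…5.
(1 + x + x^2 + x^3 + x^4) has coefficients 1,1,1,1,1,0,0,0,0,0,0,0 for degrees 0…11.
Multiplying by (1 + x^2 + x^5) gives running coefficients 1,1,2,2,2,2,2,1,1,1,0,0 for degrees 0…11.
Finally multiplying by (1 + x + x^2), the product of all factors after the first has coefficients 1,2,4,5,6,6,6,5,4,3,2,1 for degrees 0…11.
[x^11] = 1·1 − 1·5 + 1·6 = 2.

2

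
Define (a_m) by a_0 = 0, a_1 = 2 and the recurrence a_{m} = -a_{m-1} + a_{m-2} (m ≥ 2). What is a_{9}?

The ordinary generating function has denominator 1 + q - q^2.
Iterating the recurrence: a_0,…,a_{9} = 0, 2, -2, 4, -6, 10, -16, 26, -42, 68.

68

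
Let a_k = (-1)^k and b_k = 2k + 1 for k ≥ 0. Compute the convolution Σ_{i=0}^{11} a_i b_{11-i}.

This is [x^11] in the product of the two ordinary generating functions.
Σ = 1·23 − 1·21 + 1·19 − 1·17 + 1·15 − 1·13 + 1·11 − 1·9 + 1·7 − 1·5 + 1·3 − 1·1 = 12.

12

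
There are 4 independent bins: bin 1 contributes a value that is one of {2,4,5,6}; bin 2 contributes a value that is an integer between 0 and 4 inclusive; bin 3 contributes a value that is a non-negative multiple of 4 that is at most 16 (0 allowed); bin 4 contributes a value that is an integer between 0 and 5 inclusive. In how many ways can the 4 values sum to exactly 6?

The generating function for the choices is (x² + x⁴ + x⁵ + x⁶)·(1 + x + x² + x³ + x⁴)·(1 + x⁴ + x⁸ + x¹² + x¹⁶)·(1 + x + x² + x³ + x⁴ + x⁵); the count is [x⁶].
(x² + x⁴ + x⁵ + x⁶) has coefficients 0,0,1,0,1,1,1 for degrees 0…6.
(1 + x + x² + x³ + x⁴) has coefficients 1,1,1,1,1,0,0 for degrees 0…6.
Multiplying by (1 + x⁴ + x⁸ + x¹² + x¹⁶) gives running coefficients 1,1,1,1,2,1,1 for degrees 0…6.
Finally multiplying by (1 + x + x² + x³ + x⁴ + x⁵), the product of all factors after the first has coefficients 1,2,3,4,6,7,7 for degrees 0…6.
[x⁶] = 1·6 + 1·3 + 1·2 + 1·1 = 12.

12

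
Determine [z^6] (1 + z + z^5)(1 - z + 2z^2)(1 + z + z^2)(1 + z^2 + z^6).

(1 + z + z^5) has coefficients 1,1,0,0,0,1 for degrees 0…5.
(1 - z + 2z^2) has coefficients 1,-1,2,0,0,0,0 for degrees 0…6.
Multiplying by (1 + z + z^2) gives running coefficients 1,0,2,1,2,0,0 for degrees 0…6.
Finally multiplying by (1 + z^2 + z^6), the product of all factors after the first has coefficients 1,0,3,1,4,1,3 for degrees 0…6.
[z^6] = 1·3 + 1·1 + 1·0 = 4.

4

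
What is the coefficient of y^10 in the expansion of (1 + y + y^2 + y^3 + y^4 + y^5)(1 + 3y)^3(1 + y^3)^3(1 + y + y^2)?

1076

(1 + y + y^2 + y^3 + y^4 + y^5) has coefficients 1,1,1,1,1,1 for degrees 0…5.
(1 + 3y)^3 has coefficients 1,9,27,27,0,0,0,0,0,0,0 for degrees 0…10.
Multiplying by (1 + y^3)^3 gives running coefficients 1,9,27,30,27,81,84,27,81,82,9 for degrees 0…10.
Finally multiplying by (1 + y + y^2), the product of all factors after the first has coefficients 1,10,37,66,84,138,192,192,192,190,172 for degrees 0…10.
[y^10] = 1·172 + 1·190 + 1·192 + 1·192 + 1·192 + 1·138 = 1076.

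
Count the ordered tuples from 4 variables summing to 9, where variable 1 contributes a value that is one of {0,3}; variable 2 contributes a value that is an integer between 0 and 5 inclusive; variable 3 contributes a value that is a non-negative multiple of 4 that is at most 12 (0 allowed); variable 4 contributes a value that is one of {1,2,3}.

9

The generating function for the choices is (1 + t³)·(1 + t + t² + t³ + t⁴ + t⁵)·(1 + t⁴ + t⁸ + t¹²)·(t + t² + t³); the count is [t⁹].
(1 + t³) has coefficients 1,0,0,1 for degrees 0…3.
(1 + t + t² + t³ + t⁴ + t⁵) has coefficients 1,1,1,1,1,1,0,0,0,0 for degrees 0…9.
Multiplying by (1 + t⁴ + t⁸ + t¹²) gives running coefficients 1,1,1,1,2,2,1,1,2,2 for degrees 0…9.
Finally multiplying by (t + t² + t³), the product of all factors after the first has coefficients 0,1,2,3,3,4,5,5,4,4 for degrees 0…9.
[t⁹] = 1·4 + 1·5 = 9.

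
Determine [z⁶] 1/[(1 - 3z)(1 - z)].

The denominator gives the recurrence a_n = 4a_(n−1) − 3a_(n−2) for n ≥ 2; the numerator fixes a_0 = 1, a_1 = 4.
Iterating: 1, 4, 13, 40, 121, 364, 1093, so a_6 = 1093.

1093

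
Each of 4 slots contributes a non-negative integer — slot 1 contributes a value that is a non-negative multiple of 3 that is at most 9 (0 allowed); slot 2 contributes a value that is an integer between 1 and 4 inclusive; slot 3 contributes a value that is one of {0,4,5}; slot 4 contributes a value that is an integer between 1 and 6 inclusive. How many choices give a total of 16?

21

The generating function for the choices is (1 + x^3 + x^6 + x^9)·(x + x^2 + x^3 + x^4)·(1 + x^4 + x^5)·(x + x^2 + x^3 + x^4 + x^5 + x^6); the count is [x^16].
(1 + x^3 + x^6 + x^9) has coefficients 1,0,0,1,0,0,1,0,0,1 for degrees 0…9.
(x + x^2 + x^3 + x^4) has coefficients 0,1,1,1,1,0,0,0,0,0,0,0,0,0,0,0,0 for degrees 0…16.
Multiplying by (1 + x^4 + x^5) gives running coefficients 0,1,1,1,1,1,2,2,2,1,0,0,0,0,0,0,0 for degrees 0…16.
Finally multiplying by (x + x^2 + x^3 + x^4 + x^5 + x^6), the product of all factors after the first has coefficients 0,0,1,2,3,4,5,7,8,9,9,8,7,5,3,1,0 for degrees 0…16.
[x^16] = 1·0 + 1·5 + 1·9 + 1·7 = 21.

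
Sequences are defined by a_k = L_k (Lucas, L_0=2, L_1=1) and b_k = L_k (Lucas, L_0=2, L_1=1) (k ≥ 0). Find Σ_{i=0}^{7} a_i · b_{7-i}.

274

Write out a_i and b_{7-i} for i = 0,…,7 and sum the products.
Σ = 2·29 + 1·18 + 3·11 + 4·7 + 7·4 + 11·3 + 18·1 + 29·2 = 274.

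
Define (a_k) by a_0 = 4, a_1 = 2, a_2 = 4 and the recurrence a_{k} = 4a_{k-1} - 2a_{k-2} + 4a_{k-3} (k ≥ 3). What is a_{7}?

5712

The ordinary generating function has denominator 1 - 4x + 2x^2 - 4x^3.
Iterating the recurrence: a_0,…,a_{7} = 4, 2, 4, 28, 112, 408, 1520, 5712.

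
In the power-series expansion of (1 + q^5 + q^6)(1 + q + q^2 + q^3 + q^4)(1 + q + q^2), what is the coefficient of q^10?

5

(1 + q^5 + q^6) has coefficients 1,0,0,0,0,1,1 for degrees 0…6.
(1 + q + q^2 + q^3 + q^4) has coefficients 1,1,1,1,1,0,0,0,0,0,0 for degrees 0…10.
Finally multiplying by (1 + q + q^2), the product of all factors after the first has coefficients 1,2,3,3,3,2,1,0,0,0,0 for degrees 0…10.
[q^10] = 1·0 + 1·2 + 1·3 = 5.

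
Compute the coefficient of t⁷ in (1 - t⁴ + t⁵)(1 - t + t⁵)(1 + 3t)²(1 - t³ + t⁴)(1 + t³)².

8

(1 - t⁴ + t⁵) has coefficients 1,0,0,0,-1,1 for degrees 0…5.
(1 - t + t⁵) has coefficients 1,-1,0,0,0,1,0,0 for degrees 0…7.
Multiplying by (1 + 3t)² gives running coefficients 1,5,3,-9,0,1,6,9 for degrees 0…7.
Multiplying by (1 - t³ + t⁴) gives running coefficients 1,5,3,-10,-4,3,18,0 for degrees 0…7.
Finally multiplying by (1 + t³)², the product of all factors after the first has coefficients 1,5,3,-8,6,9,-1,-3 for degrees 0…7.
[t⁷] = 1·(-3) − 1·(-8) + 1·3 = 8.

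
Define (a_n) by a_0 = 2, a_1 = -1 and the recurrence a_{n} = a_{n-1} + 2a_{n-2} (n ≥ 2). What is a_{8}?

The ordinary generating function has denominator 1 - y - 2y^2.
Iterating the recurrence: a_0,…,a_{8} = 2, -1, 3, 1, 7, 9, 23, 41, 87.

87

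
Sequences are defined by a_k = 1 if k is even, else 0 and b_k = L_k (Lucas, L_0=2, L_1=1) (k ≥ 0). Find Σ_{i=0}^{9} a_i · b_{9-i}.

The convolution is the x^9 coefficient of A(x)B(x).
Σ = 1·76 + 0·47 + 1·29 + 0·18 + 1·11 + 0·7 + 1·4 + 0·3 + 1·1 + 0·2 = 121.

121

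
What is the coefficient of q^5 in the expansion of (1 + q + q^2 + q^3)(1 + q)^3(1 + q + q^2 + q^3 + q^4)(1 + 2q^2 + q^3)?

(1 + q + q^2 + q^3) has coefficients 1,1,1,1 for degrees 0…3.
(1 + q)^3 has coefficients 1,3,3,1,0,0 for degrees 0…5.
Multiplying by (1 + q + q^2 + q^3 + q^4) gives running coefficients 1,4,7,8,8,7 for degrees 0…5.
Finally multiplying by (1 + 2q^2 + q^3), the product of all factors after the first has coefficients 1,4,9,17,26,30 for degrees 0…5.
[q^5] = 1·30 + 1·26 + 1·17 + 1·9 = 82.

82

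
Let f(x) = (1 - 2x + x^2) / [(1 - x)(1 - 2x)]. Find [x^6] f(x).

32

The denominator gives the recurrence a_n = 3a_(n−1) − 2a_(n−2) for n ≥ 3; the numerator fixes a_0 = 1, a_1 = 1, a_2 = 2.
Iterating: 1, 1, 2, 4, 8, 16, 32, so a_6 = 32.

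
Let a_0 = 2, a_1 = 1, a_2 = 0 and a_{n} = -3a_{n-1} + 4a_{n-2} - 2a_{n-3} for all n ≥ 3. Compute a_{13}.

500354

The ordinary generating function has denominator 1 + 3t - 4t^2 + 2t^3.
Iterating the recurrence: a_0,…,a_{13} = 2, 1, 0, 0, -2, 6, -26, 106, -434, 1778, -7282, 29826, -122162, 500354.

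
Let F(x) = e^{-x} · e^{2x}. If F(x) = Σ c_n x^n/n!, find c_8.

1

The EGF product rule gives c_8 = Σ_{k_1+k_2=8} C(8; k_1,k_2) · ∏ g_i(k_i), where e^{-x} gives (-1)^k; e^{2x} gives (2)^k.
g_1(k) for k = 0…8: 1, -1, 1, -1, 1, -1, 1, -1, 1.
g_2(k) for k = 0…8: 1, 2, 4, 8, 16, 32, 64, 128, 256.
c_8 = Σ_k C(8,k)·g_1(k)·g_2(8−k) = 1·1·256 + 8·(-1)·128 + 28·1·64 + 56·(-1)·32 + 70·1·16 + 56·(-1)·8 + 28·1·4 + 8·(-1)·2 + 1·1·1 = 256 − 1024 + 1792 − 1792 + 1120 − 448 + 112 − 16 + 1 = 1.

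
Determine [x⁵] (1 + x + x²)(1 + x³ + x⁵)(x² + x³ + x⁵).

(1 + x + x²) has coefficients 1,1,1 for degrees 0…2.
(1 + x³ + x⁵) has coefficients 1,0,0,1,0,1 for degrees 0…5.
Finally multiplying by (x² + x³ + x⁵), the product of all factors after the first has coefficients 0,0,1,1,0,2 for degrees 0…5.
[x⁵] = 1·2 + 1·0 + 1·1 = 3.

3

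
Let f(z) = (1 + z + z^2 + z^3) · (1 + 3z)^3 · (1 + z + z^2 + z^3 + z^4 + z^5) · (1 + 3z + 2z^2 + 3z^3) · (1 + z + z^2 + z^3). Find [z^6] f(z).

3671

(1 + z + z^2 + z^3) has coefficients 1,1,1,1 for degrees 0…3.
(1 + 3z)^3 has coefficients 1,9,27,27,0,0,0 for degrees 0…6.
Multiplying by (1 + z + z^2 + z^3 + z^4 + z^5) gives running coefficients 1,10,37,64,64,64,63 for degrees 0…6.
Multiplying by (1 + 3z + 2z^2 + 3z^3) gives running coefficients 1,13,69,198,360,495,575 for degrees 0…6.
Finally multiplying by (1 + z + z^2 + z^3), the product of all factors after the first has coefficients 1,14,83,281,640,1122,1628 for degrees 0…6.
[z^6] = 1·1628 + 1·1122 + 1·640 + 1·281 = 3671.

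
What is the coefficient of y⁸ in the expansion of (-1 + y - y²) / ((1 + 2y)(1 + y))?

-893

The denominator gives the recurrence a_n = −3a_(n−1) − 2a_(n−2) for n ≥ 3; the numerator fixes a_0 = -1, a_1 = 4, a_2 = -11.
Iterating: -1, 4, -11, 25, -53, 109, -221, 445, -893, so a_8 = -893.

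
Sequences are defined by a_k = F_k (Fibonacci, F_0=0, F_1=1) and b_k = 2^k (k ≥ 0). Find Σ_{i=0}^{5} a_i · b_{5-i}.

This is [x^5] in the product of the two ordinary generating functions.
Σ = 0·32 + 1·16 + 1·8 + 2·4 + 3·2 + 5·1 = 43.

43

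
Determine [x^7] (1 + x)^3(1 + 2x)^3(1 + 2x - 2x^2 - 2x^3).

-188

(1 + x)^3 has coefficients 1,3,3,1 for degrees 0…3.
(1 + 2x)^3 has coefficients 1,6,12,8,0,0,0,0 for degrees 0…7.
Finally multiplying by (1 + 2x - 2x^2 - 2x^3), the product of all factors after the first has coefficients 1,8,22,18,-20,-40,-16,0 for degrees 0…7.
[x^7] = 1·0 + 3·(-16) + 3·(-40) + 1·(-20) = -188.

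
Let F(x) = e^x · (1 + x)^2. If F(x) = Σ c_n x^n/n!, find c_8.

The EGF product rule gives c_8 = Σ_{k_1+k_2=8} C(8; k_1,k_2) · ∏ g_i(k_i), where e^x gives (1)^k; (1+x)^2 gives the falling factorial (2)_k.
g_1(k) for k = 0…8: 1, 1, 1, 1, 1, 1, 1, 1, 1.
g_2(k) for k = 0…8: 1, 2, 2, 0, 0, 0, 0, 0, 0.
c_8 = Σ_k C(8,k)·g_1(k)·g_2(8−k) = 28·1·2 + 8·1·2 + 1·1·1 = 56 + 16 + 1 = 73.

73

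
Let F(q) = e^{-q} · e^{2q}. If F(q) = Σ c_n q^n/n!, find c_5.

1

The EGF product rule gives c_5 = Σ_{k_1+k_2=5} C(5; k_1,k_2) · ∏ g_i(k_i), where e^{-q} gives (-1)^k; e^{2q} gives (2)^k.
g_1(k) for k = 0…5: 1, -1, 1, -1, 1, -1.
g_2(k) for k = 0…5: 1, 2, 4, 8, 16, 32.
c_5 = Σ_k C(5,k)·g_1(k)·g_2(5−k) = 1·1·32 + 5·(-1)·16 + 10·1·8 + 10·(-1)·4 + 5·1·2 + 1·(-1)·1 = 32 − 80 + 80 − 40 + 10 − 1 = 1.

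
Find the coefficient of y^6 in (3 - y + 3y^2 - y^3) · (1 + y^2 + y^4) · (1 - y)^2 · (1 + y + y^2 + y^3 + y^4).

9

(3 - y + 3y^2 - y^3) has coefficients 3,-1,3,-1 for degrees 0…3.
(1 + y^2 + y^4) has coefficients 1,0,1,0,1,0,0 for degrees 0…6.
Multiplying by (1 - y)^2 gives running coefficients 1,-2,2,-2,2,-2,1 for degrees 0…6.
Finally multiplying by (1 + y + y^2 + y^3 + y^4), the product of all factors after the first has coefficients 1,-1,1,-1,1,-2,1 for degrees 0…6.
[y^6] = 3·1 − 1·(-2) + 3·1 − 1·(-1) = 9.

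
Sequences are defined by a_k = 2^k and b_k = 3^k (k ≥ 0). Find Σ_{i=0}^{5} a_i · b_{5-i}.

665

This is [x^5] in the product of the two ordinary generating functions.
Σ = 1·243 + 2·81 + 4·27 + 8·9 + 16·3 + 32·1 = 665.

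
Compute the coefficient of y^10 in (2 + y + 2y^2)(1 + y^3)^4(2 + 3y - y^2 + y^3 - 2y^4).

(2 + y + 2y^2) has coefficients 2,1,2 for degrees 0…2.
(1 + y^3)^4 has coefficients 1,0,0,4,0,0,6,0,0,4,0 for degrees 0…10.
Finally multiplying by (2 + 3y - y^2 + y^3 - 2y^4), the product of all factors after the first has coefficients 2,3,-1,9,10,-4,16,10,-6,14,0 for degrees 0…10.
[y^10] = 2·0 + 1·14 + 2·(-6) = 2.

2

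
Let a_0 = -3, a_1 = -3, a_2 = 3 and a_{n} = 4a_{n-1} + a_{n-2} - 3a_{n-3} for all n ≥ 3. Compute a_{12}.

The ordinary generating function has denominator 1 - 4x - x^2 + 3x^3.
Iterating the recurrence: a_0,…,a_{12} = -3, -3, 3, 18, 84, 345, 1410, 5733, 23307, 94731, 385032, 1564938, 6360591.

6360591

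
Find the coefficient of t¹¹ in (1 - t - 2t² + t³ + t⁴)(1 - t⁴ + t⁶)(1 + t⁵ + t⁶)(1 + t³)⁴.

(1 - t - 2t² + t³ + t⁴) has coefficients 1,-1,-2,1,1 for degrees 0…4.
(1 - t⁴ + t⁶) has coefficients 1,0,0,0,-1,0,1,0,0,0,0,0 for degrees 0…11.
Multiplying by (1 + t⁵ + t⁶) gives running coefficients 1,0,0,0,-1,1,2,0,0,-1,-1,1 for degrees 0…11.
Finally multiplying by (1 + t³)⁴, the product of all factors after the first has coefficients 1,0,0,4,-1,1,8,-4,4,11,-7,7 for degrees 0…11.
[t¹¹] = 1·7 − 1·(-7) − 2·11 + 1·4 + 1·(-4) = -8.

-8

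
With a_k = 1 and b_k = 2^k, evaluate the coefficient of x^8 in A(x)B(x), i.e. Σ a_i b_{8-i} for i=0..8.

This is [x^8] in the product of the two ordinary generating functions.
Σ = 1·256 + 1·128 + 1·64 + 1·32 + 1·16 + 1·8 + 1·4 + 1·2 + 1·1 = 511.

511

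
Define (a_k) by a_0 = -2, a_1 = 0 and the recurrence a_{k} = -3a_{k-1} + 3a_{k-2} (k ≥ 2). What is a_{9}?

55890

The ordinary generating function has denominator 1 + 3x - 3x^2.
Iterating the recurrence: a_0,…,a_{9} = -2, 0, -6, 18, -72, 270, -1026, 3888, -14742, 55890.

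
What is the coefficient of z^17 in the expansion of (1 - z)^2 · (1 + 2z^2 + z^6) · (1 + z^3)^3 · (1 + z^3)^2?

(1 - z)^2 has coefficients 1,-2,1 for degrees 0…2.
(1 + 2z^2 + z^6) has coefficients 1,0,2,0,0,0,1,0,0,0,0,0,0,0,0,0,0,0 for degrees 0…17.
Multiplying by (1 + z^3)^3 gives running coefficients 1,0,2,3,0,6,4,0,6,4,0,2,3,0,0,1,0,0 for degrees 0…17.
Finally multiplying by (1 + z^3)^2, the product of all factors after the first has coefficients 1,0,2,5,0,10,11,0,20,15,0,20,15,0,10,11,0,2 for degrees 0…17.
[z^17] = 1·2 − 2·0 + 1·11 = 13.

13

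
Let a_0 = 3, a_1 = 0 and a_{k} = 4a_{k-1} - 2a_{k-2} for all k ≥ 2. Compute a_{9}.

The ordinary generating function has denominator 1 - 4t + 2t^2.
Iterating the recurrence: a_0,…,a_{9} = 3, 0, -6, -24, -84, -288, -984, -3360, -11472, -39168.

-39168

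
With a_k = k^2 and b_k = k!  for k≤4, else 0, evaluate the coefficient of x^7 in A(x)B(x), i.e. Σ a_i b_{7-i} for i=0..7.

The convolution is the x^7 coefficient of A(x)B(x).
Σ = 0·0 + 1·0 + 4·0 + 9·24 + 16·6 + 25·2 + 36·1 + 49·1 = 447.

447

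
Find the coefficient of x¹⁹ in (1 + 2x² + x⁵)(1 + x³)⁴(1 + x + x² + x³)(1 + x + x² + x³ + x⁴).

(1 + 2x² + x⁵) has coefficients 1,0,2,0,0,1 for degrees 0…5.
(1 + x³)⁴ has coefficients 1,0,0,4,0,0,6,0,0,4,0,0,1,0,0,0,0,0,0,0 for degrees 0…19.
Multiplying by (1 + x + x² + x³) gives running coefficients 1,1,1,5,4,4,10,6,6,10,4,4,5,1,1,1,0,0,0,0 for degrees 0…19.
Finally multiplying by (1 + x + x² + x³ + x⁴), the product of all factors after the first has coefficients 1,2,3,8,12,15,24,29,30,36,36,30,29,24,15,12,8,3,2,1 for degrees 0…19.
[x¹⁹] = 1·1 + 2·3 + 1·15 = 22.

22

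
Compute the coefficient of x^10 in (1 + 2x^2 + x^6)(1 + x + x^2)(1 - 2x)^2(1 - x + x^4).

(1 + 2x^2 + x^6) has coefficients 1,0,2,0,0,0,1 for degrees 0…6.
(1 + x + x^2) has coefficients 1,1,1,0,0,0,0,0,0,0,0 for degrees 0…10.
Multiplying by (1 - 2x)^2 gives running coefficients 1,-3,1,0,4,0,0,0,0,0,0 for degrees 0…10.
Finally multiplying by (1 - x + x^4), the product of all factors after the first has coefficients 1,-4,4,-1,5,-7,1,0,4,0,0 for degrees 0…10.
[x^10] = 1·0 + 2·4 + 1·5 = 13.

13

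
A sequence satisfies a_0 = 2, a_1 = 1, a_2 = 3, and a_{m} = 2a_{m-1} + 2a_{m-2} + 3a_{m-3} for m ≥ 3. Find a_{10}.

The ordinary generating function has denominator 1 - 2x - 2x^2 - 3x^3.
Iterating the recurrence: a_0,…,a_{10} = 2, 1, 3, 14, 37, 111, 338, 1009, 3027, 9086, 27253.

27253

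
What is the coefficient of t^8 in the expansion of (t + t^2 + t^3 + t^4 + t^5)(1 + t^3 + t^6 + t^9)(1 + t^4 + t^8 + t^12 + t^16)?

(t + t^2 + t^3 + t^4 + t^5) has coefficients 0,1,1,1,1,1 for degrees 0…5.
(1 + t^3 + t^6 + t^9) has coefficients 1,0,0,1,0,0,1,0,0 for degrees 0…8.
Finally multiplying by (1 + t^4 + t^8 + t^12 + t^16), the product of all factors after the first has coefficients 1,0,0,1,1,0,1,1,1 for degrees 0…8.
[t^8] = 1·1 + 1·1 + 1·0 + 1·1 + 1·1 = 4.

4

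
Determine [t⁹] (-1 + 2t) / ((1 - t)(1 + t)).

Partial fractions give a closed form: a_n = (1/2)·1^n + (-3/2)·(-1)^n.
At n = 9: a_9 = 2.

2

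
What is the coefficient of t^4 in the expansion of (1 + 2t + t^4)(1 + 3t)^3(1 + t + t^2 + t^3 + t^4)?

193

(1 + 2t + t^4) has coefficients 1,2,0,0,1 for degrees 0…4.
(1 + 3t)^3 has coefficients 1,9,27,27,0 for degrees 0…4.
Finally multiplying by (1 + t + t^2 + t^3 + t^4), the product of all factors after the first has coefficients 1,10,37,64,64 for degrees 0…4.
[t^4] = 1·64 + 2·64 + 1·1 = 193.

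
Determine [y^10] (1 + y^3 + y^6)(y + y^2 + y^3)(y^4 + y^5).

2

(1 + y^3 + y^6) has coefficients 1,0,0,1,0,0,1 for degrees 0…6.
(y + y^2 + y^3) has coefficients 0,1,1,1,0,0,0,0,0,0,0 for degrees 0…10.
Finally multiplying by (y^4 + y^5), the product of all factors after the first has coefficients 0,0,0,0,0,1,2,2,1,0,0 for degrees 0…10.
[y^10] = 1·0 + 1·2 + 1·0 = 2.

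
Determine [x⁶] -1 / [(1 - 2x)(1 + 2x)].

Partial fractions give a closed form: a_n = (-1/2)·2^n + (-1/2)·(-2)^n.
At n = 6: a_6 = -64.

-64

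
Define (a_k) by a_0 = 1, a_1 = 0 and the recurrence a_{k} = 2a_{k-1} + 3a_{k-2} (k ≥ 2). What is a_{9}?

The ordinary generating function has denominator 1 - 2q - 3q^2.
Iterating the recurrence: a_0,…,a_{9} = 1, 0, 3, 6, 21, 60, 183, 546, 1641, 4920.

4920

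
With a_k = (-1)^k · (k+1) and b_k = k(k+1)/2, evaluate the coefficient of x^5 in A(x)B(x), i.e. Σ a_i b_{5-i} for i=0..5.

The convolution is the x^5 coefficient of A(x)B(x).
Σ = 1·15 − 2·10 + 3·6 − 4·3 + 5·1 − 6·0 = 6.

6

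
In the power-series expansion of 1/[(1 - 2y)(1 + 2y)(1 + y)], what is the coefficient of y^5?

-21

Partial fractions give a closed form: a_n = (1/3)·2^n + (1)·(-2)^n + (-1/3)·(-1)^n.
At n = 5: a_5 = -21.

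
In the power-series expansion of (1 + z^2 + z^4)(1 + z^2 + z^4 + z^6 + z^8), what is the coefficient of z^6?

(1 + z^2 + z^4) has coefficients 1,0,1,0,1 for degrees 0…4.
(1 + z^2 + z^4 + z^6 + z^8) has coefficients 1,0,1,0,1,0,1 for degrees 0…6.
[z^6] = 1·1 + 1·1 + 1·1 = 3.

3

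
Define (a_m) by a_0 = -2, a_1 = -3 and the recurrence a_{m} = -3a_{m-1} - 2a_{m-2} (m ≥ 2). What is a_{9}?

The ordinary generating function has denominator 1 + 3x + 2x^2.
Iterating the recurrence: a_0,…,a_{9} = -2, -3, 13, -33, 73, -153, 313, -633, 1273, -2553.

-2553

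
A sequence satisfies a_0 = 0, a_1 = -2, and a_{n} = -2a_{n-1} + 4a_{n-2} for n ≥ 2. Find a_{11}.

The ordinary generating function has denominator 1 + 2q - 4q^2.
Iterating the recurrence: a_0,…,a_{11} = 0, -2, 4, -16, 48, -160, 512, -1664, 5376, -17408, 56320, -182272.

-182272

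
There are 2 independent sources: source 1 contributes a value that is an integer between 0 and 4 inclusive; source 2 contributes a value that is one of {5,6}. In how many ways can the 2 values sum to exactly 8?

The generating function for the choices is (1 + t + t² + t³ + t⁴)·(t⁵ + t⁶); the count is [t⁸].
(1 + t + t² + t³ + t⁴) has coefficients 1,1,1,1,1 for degrees 0…4.
(t⁵ + t⁶) has coefficients 0,0,0,0,0,1,1,0,0 for degrees 0…8.
[t⁸] = 1·0 + 1·0 + 1·1 + 1·1 + 1·0 = 2.

2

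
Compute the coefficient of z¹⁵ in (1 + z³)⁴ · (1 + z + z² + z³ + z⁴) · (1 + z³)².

(1 + z³)⁴ has coefficients 1,0,0,4,0,0,6,0,0,4,0,0,1 for degrees 0…12.
(1 + z + z² + z³ + z⁴) has coefficients 1,1,1,1,1,0,0,0,0,0,0,0,0,0,0,0 for degrees 0…15.
Finally multiplying by (1 + z³)², the product of all factors after the first has coefficients 1,1,1,3,3,2,3,3,1,1,1,0,0,0,0,0 for degrees 0…15.
[z¹⁵] = 1·0 + 4·0 + 6·1 + 4·3 + 1·3 = 21.

21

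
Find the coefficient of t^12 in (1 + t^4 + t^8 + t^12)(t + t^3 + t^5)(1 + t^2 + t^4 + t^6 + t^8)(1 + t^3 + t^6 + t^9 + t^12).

(1 + t^4 + t^8 + t^12) has coefficients 1,0,0,0,1,0,0,0,1,0,0,0,1 for degrees 0…12.
(t + t^3 + t^5) has coefficients 0,1,0,1,0,1,0,0,0,0,0,0,0 for degrees 0…12.
Multiplying by (1 + t^2 + t^4 + t^6 + t^8) gives running coefficients 0,1,0,2,0,3,0,3,0,3,0,2,0 for degrees 0…12.
Finally multiplying by (1 + t^3 + t^6 + t^9 + t^12), the product of all factors after the first has coefficients 0,1,0,2,1,3,2,4,3,5,4,5,5 for degrees 0…12.
[t^12] = 1·5 + 1·3 + 1·1 + 1·0 = 9.

9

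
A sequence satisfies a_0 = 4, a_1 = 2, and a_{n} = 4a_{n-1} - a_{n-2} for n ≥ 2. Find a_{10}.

140452

The ordinary generating function has denominator 1 - 4z + z^2.
Iterating the recurrence: a_0,…,a_{10} = 4, 2, 4, 14, 52, 194, 724, 2702, 10084, 37634, 140452.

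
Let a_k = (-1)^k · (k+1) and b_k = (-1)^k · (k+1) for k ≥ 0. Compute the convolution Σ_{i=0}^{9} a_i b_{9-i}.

This is [x^9] in the product of the two ordinary generating functions.
Σ = 1·(-10) − 2·9 + 3·(-8) − 4·7 + 5·(-6) − 6·5 + 7·(-4) − 8·3 + 9·(-2) − 10·1 = -220.

-220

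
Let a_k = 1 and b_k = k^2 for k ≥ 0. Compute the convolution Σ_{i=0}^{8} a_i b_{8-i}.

204

This is [x^8] in the product of the two ordinary generating functions.
Σ = 1·64 + 1·49 + 1·36 + 1·25 + 1·16 + 1·9 + 1·4 + 1·1 + 1·0 = 204.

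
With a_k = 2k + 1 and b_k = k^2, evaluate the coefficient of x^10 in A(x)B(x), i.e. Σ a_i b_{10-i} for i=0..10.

2035

This is [x^10] in the product of the two ordinary generating functions.
Σ = 1·100 + 3·81 + 5·64 + 7·49 + 9·36 + 11·25 + 13·16 + 15·9 + 17·4 + 19·1 + 21·0 = 2035.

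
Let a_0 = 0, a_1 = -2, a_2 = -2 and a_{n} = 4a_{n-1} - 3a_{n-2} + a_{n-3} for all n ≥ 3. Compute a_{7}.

The ordinary generating function has denominator 1 - 4t + 3t^2 - t^3.
Iterating the recurrence: a_0,…,a_{7} = 0, -2, -2, -2, -4, -12, -38, -120.

-120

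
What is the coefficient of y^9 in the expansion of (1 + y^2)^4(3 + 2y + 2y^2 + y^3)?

6

(1 + y^2)^4 has coefficients 1,0,4,0,6,0,4,0,1 for degrees 0…8.
(3 + 2y + 2y^2 + y^3) has coefficients 3,2,2,1,0,0,0,0,0,0 for degrees 0…9.
[y^9] = 1·0 + 4·0 + 6·0 + 4·1 + 1·2 = 6.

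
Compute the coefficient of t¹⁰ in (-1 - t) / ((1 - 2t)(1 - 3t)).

The denominator gives the recurrence a_n = 5a_(n−1) − 6a_(n−2) for n ≥ 2; the numerator fixes a_0 = -1, a_1 = -6.
Iterating: -1, -6, -24, -84, -276, -876, -2724, -8364, -25476, -77196, -233124, so a_10 = -233124.

-233124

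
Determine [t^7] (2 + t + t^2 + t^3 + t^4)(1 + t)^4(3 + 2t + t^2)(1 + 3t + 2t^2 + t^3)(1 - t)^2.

(2 + t + t^2 + t^3 + t^4) has coefficients 2,1,1,1,1 for degrees 0…4.
(1 + t)^4 has coefficients 1,4,6,4,1,0,0,0 for degrees 0…7.
Multiplying by (3 + 2t + t^2) gives running coefficients 3,14,27,28,17,6,1,0 for degrees 0…7.
Multiplying by (1 + 3t + 2t^2 + t^3) gives running coefficients 3,23,75,140,169,140,81,32 for degrees 0…7.
Finally multiplying by (1 - t)^2, the product of all factors after the first has coefficients 3,17,32,13,-36,-58,-30,10 for degrees 0…7.
[t^7] = 2·10 + 1·(-30) + 1·(-58) + 1·(-36) + 1·13 = -91.

-91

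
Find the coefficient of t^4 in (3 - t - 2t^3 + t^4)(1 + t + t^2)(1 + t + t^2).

(3 - t - 2t^3 + t^4) has coefficients 3,-1,0,-2,1 for degrees 0…4.
(1 + t + t^2) has coefficients 1,1,1,0,0 for degrees 0…4.
Finally multiplying by (1 + t + t^2), the product of all factors after the first has coefficients 1,2,3,2,1 for degrees 0…4.
[t^4] = 3·1 − 1·2 − 2·2 + 1·1 = -2.

-2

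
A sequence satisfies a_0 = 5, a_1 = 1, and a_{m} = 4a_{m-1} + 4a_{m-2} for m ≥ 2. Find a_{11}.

The ordinary generating function has denominator 1 - 4t - 4t^2.
Iterating the recurrence: a_0,…,a_{11} = 5, 1, 24, 100, 496, 2384, 11520, 55616, 268544, 1296640, 6260736, 30229504.

30229504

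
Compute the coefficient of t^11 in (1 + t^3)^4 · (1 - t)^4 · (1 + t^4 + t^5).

(1 + t^3)^4 has coefficients 1,0,0,4,0,0,6,0,0,4,0,0 for degrees 0…11.
(1 - t)^4 has coefficients 1,-4,6,-4,1,0,0,0,0,0,0,0 for degrees 0…11.
Finally multiplying by (1 + t^4 + t^5), the product of all factors after the first has coefficients 1,-4,6,-4,2,-3,2,2,-3,1,0,0 for degrees 0…11.
[t^11] = 1·0 + 4·(-3) + 6·(-3) + 4·6 = -6.

-6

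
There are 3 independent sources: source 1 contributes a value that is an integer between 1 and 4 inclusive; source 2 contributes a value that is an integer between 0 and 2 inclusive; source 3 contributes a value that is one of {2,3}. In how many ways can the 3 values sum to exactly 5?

5

The generating function for the choices is (t + t² + t³ + t⁴)·(1 + t + t²)·(t² + t³); the count is [t⁵].
(t + t² + t³ + t⁴) has coefficients 0,1,1,1,1 for degrees 0…4.
(1 + t + t²) has coefficients 1,1,1,0,0,0 for degrees 0…5.
Finally multiplying by (t² + t³), the product of all factors after the first has coefficients 0,0,1,2,2,1 for degrees 0…5.
[t⁵] = 1·2 + 1·2 + 1·1 + 1·0 = 5.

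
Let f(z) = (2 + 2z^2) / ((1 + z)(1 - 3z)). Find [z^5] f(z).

404

The denominator gives the recurrence a_n = 2a_(n−1) + 3a_(n−2) for n ≥ 3; the numerator fixes a_0 = 2, a_1 = 4, a_2 = 16.
Iterating: 2, 4, 16, 44, 136, 404, so a_5 = 404.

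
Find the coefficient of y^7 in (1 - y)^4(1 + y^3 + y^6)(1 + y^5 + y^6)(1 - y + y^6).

(1 - y)^4 has coefficients 1,-4,6,-4,1 for degrees 0…4.
(1 + y^3 + y^6) has coefficients 1,0,0,1,0,0,1,0 for degrees 0…7.
Multiplying by (1 + y^5 + y^6) gives running coefficients 1,0,0,1,0,1,2,0 for degrees 0…7.
Finally multiplying by (1 - y + y^6), the product of all factors after the first has coefficients 1,-1,0,1,-1,1,2,-2 for degrees 0…7.
[y^7] = 1·(-2) − 4·2 + 6·1 − 4·(-1) + 1·1 = 1.

1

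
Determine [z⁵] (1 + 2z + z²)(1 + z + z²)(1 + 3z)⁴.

(1 + 2z + z²) has coefficients 1,2,1 for degrees 0…2.
(1 + z + z²) has coefficients 1,1,1,0,0,0 for degrees 0…5.
Finally multiplying by (1 + 3z)⁴, the product of all factors after the first has coefficients 1,13,67,174,243,189 for degrees 0…5.
[z⁵] = 1·189 + 2·243 + 1·174 = 849.

849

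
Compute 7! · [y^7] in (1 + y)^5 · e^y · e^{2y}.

The EGF product rule gives c_7 = Σ_{k_1+k_2+k_3=7} C(7; k_1,k_2,k_3) · ∏ g_i(k_i), where (1+y)^5 gives the falling factorial (5)_k; e^y gives (1)^k; e^{2y} gives (2)^k.
g_1(k) for k = 0…7: 1, 5, 20, 60, 120, 120, 0, 0.
g_2(k) for k = 0…7: 1, 1, 1, 1, 1, 1, 1, 1.
g_3(k) for k = 0…7: 1, 2, 4, 8, 16, 32, 64, 128.
First combine the last two factors: h(k) = Σ_j C(k,j)·g_2(j)·g_3(k−j) for k = 0…7: 1, 3, 9, 27, 81, 243, 729, 2187.
c_7 = Σ_k C(7,k)·g_1(k)·h(7−k) = 1·1·2187 + 7·5·729 + 21·20·243 + 35·60·81 + 35·120·27 + 21·120·9 = 2187 + 25515 + 102060 + 170100 + 113400 + 22680 = 435942.

435942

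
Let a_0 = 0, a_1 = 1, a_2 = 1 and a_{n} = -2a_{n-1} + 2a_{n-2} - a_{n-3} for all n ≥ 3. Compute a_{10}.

521

The ordinary generating function has denominator 1 + 2y - 2y^2 + y^3.
Iterating the recurrence: a_0,…,a_{10} = 0, 1, 1, 0, 1, -3, 8, -23, 65, -184, 521.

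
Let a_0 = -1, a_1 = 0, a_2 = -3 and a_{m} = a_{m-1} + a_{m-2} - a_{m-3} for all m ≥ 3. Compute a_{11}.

The ordinary generating function has denominator 1 - t - t^2 + t^3.
Iterating the recurrence: a_0,…,a_{11} = -1, 0, -3, -2, -5, -4, -7, -6, -9, -8, -11, -10.

-10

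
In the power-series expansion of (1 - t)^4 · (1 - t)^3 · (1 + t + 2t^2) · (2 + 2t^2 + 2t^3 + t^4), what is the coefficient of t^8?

(1 - t)^4 has coefficients 1,-4,6,-4,1 for degrees 0…4.
(1 - t)^3 has coefficients 1,-3,3,-1,0,0,0,0,0 for degrees 0…8.
Multiplying by (1 + t + 2t^2) gives running coefficients 1,-2,2,-4,5,-2,0,0,0 for degrees 0…8.
Finally multiplying by (2 + 2t^2 + 2t^3 + t^4), the product of all factors after the first has coefficients 2,-4,6,-10,11,-10,4,2,1 for degrees 0…8.
[t^8] = 1·1 − 4·2 + 6·4 − 4·(-10) + 1·11 = 68.

68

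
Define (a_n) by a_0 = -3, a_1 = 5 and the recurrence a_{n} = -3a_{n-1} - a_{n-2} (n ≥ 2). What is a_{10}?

The ordinary generating function has denominator 1 + 3z + z^2.
Iterating the recurrence: a_0,…,a_{10} = -3, 5, -12, 31, -81, 212, -555, 1453, -3804, 9959, -26073.

-26073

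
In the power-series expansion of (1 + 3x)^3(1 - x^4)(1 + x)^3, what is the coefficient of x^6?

(1 + 3x)^3 has coefficients 1,9,27,27 for degrees 0…3.
(1 - x^4) has coefficients 1,0,0,0,-1,0,0 for degrees 0…6.
Finally multiplying by (1 + x)^3, the product of all factors after the first has coefficients 1,3,3,1,-1,-3,-3 for degrees 0…6.
[x^6] = 1·(-3) + 9·(-3) + 27·(-1) + 27·1 = -30.

-30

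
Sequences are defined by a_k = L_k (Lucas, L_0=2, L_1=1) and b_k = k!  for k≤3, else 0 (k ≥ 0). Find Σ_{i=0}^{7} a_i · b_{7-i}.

111

The convolution is the t^7 coefficient of A(t)B(t).
Σ = 2·0 + 1·0 + 3·0 + 4·0 + 7·6 + 11·2 + 18·1 + 29·1 = 111.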